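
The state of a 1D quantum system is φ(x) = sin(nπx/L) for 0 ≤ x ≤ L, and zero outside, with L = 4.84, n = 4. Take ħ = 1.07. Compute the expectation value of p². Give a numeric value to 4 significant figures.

p² φ = −ħ² d²φ/dx²; ⟨p²⟩ = −ħ² ∫ φ*·φ'' dx / ∫|φ|² dx.
d/dx sin(nπx/L) = (nπ/L)·cos(nπx/L) and d²/dx² sin(nπx/L) = −(nπ/L)²·sin(nπx/L); on 0 ≤ x ≤ L, ∫sin²(nπx/L) dx = L/2 and ∫sin(nπx/L)·cos(nπx/L) dx = 0.
State is unnormalized: ∫|φ|² dx = 2.4200, and ∫φ*·(−ħ² φ'') dx = 18.677, so ⟨p²⟩ = 18.677 / 2.4200.
⟨p²⟩ = 7.7179.

7.718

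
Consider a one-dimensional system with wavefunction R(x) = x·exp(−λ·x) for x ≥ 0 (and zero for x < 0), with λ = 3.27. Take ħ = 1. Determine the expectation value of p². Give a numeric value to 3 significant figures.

10.7

p² R = −ħ² d²R/dx²; ⟨p²⟩ = −ħ² ∫ R*·R'' dx / ∫|R|² dx.
Differentiate x·exp(−λ·x) with the product rule; every integrand then reduces to terms xʲ·e^(−2λx) on [0, ∞), with ∫₀^∞ xʲ·e^(−2λx) dx = j!/(2λ)^(j+1).
State is unnormalized: ∫|R|² dx = 0.0071498, and ∫R*·(−ħ² R'') dx = 0.076453, so ⟨p²⟩ = 0.076453 / 0.0071498.
⟨p²⟩ = 10.693.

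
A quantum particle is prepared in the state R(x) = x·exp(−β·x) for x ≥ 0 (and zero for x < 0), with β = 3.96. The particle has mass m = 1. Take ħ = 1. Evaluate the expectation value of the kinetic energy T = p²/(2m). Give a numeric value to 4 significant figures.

7.841

T = −(ħ²/2m) d²/dx², so ⟨T⟩ = −(ħ²/2m) ∫ R*·R'' dx / ∫|R|² dx; with m = 1.
Differentiate x·exp(−β·x) with the product rule; every integrand then reduces to terms xʲ·e^(−2βx) on [0, ∞), with ∫₀^∞ xʲ·e^(−2βx) dx = j!/(2β)^(j+1).
State is unnormalized: ∫|R|² dx = 0.0040258, and ∫R*·(−ħ²/2m · R'') dx = 0.031566, so ⟨T⟩ = 0.031566 / 0.0040258.
⟨T⟩ = 7.8408.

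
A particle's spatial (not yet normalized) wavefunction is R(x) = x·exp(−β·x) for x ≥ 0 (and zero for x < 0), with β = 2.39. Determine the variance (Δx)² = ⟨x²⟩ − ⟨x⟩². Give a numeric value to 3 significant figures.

0.131

Compute ⟨x⟩ and ⟨x²⟩ separately, then (Δx)² = ⟨x²⟩ − ⟨x⟩².
Every integrand reduces to terms xʲ·e^(−2βx) on [0, ∞); use ∫₀^∞ xʲ·e^(−2βx) dx = j!/(2β)^(j+1).
Normalization: ∫|R|² dx = 0.018312.
⟨x⟩ = 0.62762 and ⟨x²⟩ = 0.52520.
(Δx)² = 0.52520 − (0.62762)² = 0.13130.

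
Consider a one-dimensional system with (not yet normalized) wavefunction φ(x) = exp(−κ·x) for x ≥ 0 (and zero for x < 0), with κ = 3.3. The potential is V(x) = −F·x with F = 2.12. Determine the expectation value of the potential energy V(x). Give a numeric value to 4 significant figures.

⟨V⟩ = ∫ V(x)·|φ|² dx / ∫|φ|² dx.
Every integrand reduces to terms xʲ·e^(−2κx) on [0, ∞); use ∫₀^∞ xʲ·e^(−2κx) dx = j!/(2κ)^(j+1).
State is unnormalized: ∫|φ|² dx = 0.15152, and ∫φ*·V(x)·φ dx = -0.048669, so ⟨V⟩ = -0.048669 / 0.15152.
⟨V⟩ = -0.32121.

-0.3212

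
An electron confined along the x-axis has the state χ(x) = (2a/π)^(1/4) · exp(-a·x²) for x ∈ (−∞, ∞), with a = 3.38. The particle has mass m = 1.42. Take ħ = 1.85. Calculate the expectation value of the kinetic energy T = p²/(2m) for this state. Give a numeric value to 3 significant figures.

T = −(ħ²/2m) d²/dx², so ⟨T⟩ = −(ħ²/2m) ∫ χ*·χ'' dx; with m = 1.42.
Gaussian moments: ∫x^(2j)·e^(−2ax²) dx = (2j−1)!!/(4a)^j · √(π/(2a)), odd powers integrate to 0; here √(π/(2a)) = 0.68171. Derivatives: d/dx e^(−ax²) = −2ax·e^(−ax²), d²/dx² e^(−ax²) = (4a²x² − 2a)·e^(−ax²).
⟨T⟩ = 4.0733.

4.07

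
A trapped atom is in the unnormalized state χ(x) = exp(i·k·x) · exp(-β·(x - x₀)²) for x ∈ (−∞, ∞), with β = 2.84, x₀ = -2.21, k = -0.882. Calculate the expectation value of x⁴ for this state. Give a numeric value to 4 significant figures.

⟨x⁴⟩ = ∫ x⁴·|χ|² dx / ∫|χ|² dx (integrals over the domain).
Gaussian moments (u = x − x₀): ∫u^(2j)·e^(−2βu²) du = (2j−1)!!/(4β)^j · √(π/(2β)), odd powers integrate to 0; here √(π/(2β)) = 0.74371.
State is unnormalized: ∫|χ|² dx = 0.74371, and ∫χ*·x⁴·χ dx = 19.676, so ⟨x⁴⟩ = 19.676 / 0.74371.
⟨x⁴⟩ = 26.457.

26.46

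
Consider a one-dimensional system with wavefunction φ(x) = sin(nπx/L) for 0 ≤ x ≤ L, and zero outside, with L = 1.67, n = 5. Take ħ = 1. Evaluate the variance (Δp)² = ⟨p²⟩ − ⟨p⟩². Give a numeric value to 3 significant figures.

Compute ⟨p⟩ and ⟨p²⟩ separately; (Δp)² = ⟨p²⟩ − ⟨p⟩².
d/dx sin(nπx/L) = (nπ/L)·cos(nπx/L) and d²/dx² sin(nπx/L) = −(nπ/L)²·sin(nπx/L); on 0 ≤ x ≤ L, ∫sin²(nπx/L) dx = L/2 and ∫sin(nπx/L)·cos(nπx/L) dx = 0.
Normalization: ∫|φ|² dx = 0.83500.
⟨p⟩ = 0.0000 and ⟨p²⟩ = 88.472.
(Δp)² = 88.472 − (0.0000)² = 88.472.

88.5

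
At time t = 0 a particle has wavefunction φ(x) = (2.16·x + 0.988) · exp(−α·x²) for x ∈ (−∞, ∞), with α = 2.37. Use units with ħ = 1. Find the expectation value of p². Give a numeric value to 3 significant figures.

p² φ = −ħ² d²φ/dx²; ⟨p²⟩ = −ħ² ∫ φ*·φ'' dx / ∫|φ|² dx.
Expand each integrand as polynomial × e^(−2αx²) and use ∫x^(2j)·e^(−2αx²) dx = (2j−1)!!/(4α)^j · √(π/(2α)), odd powers → 0; here √(π/(2α)) = 0.81412. Differentiate with the product rule, d/dx e^(−αx²) = −2αx·e^(−αx²).
State is unnormalized: ∫|φ|² dx = 1.1954, and ∫φ*·(−ħ² φ'') dx = 4.7322, so ⟨p²⟩ = 4.7322 / 1.1954.
⟨p²⟩ = 3.9588.

3.96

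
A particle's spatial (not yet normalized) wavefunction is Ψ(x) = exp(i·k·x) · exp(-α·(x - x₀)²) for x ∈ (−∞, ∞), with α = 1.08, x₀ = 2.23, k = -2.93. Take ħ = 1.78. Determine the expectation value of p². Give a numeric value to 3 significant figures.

p² Ψ = −ħ² d²Ψ/dx²; ⟨p²⟩ = −ħ² ∫ Ψ*·Ψ'' dx / ∫|Ψ|² dx.
Gaussian moments (u = x − x₀): ∫u^(2j)·e^(−2αu²) du = (2j−1)!!/(4α)^j · √(π/(2α)), odd powers integrate to 0; here √(π/(2α)) = 1.2060. Derivatives: Ψ′ = (ik − 2αu)·Ψ, Ψ″ = ((ik − 2αu)² − 2α)·Ψ; the odd-in-u pieces drop out.
State is unnormalized: ∫|Ψ|² dx = 1.2060, and ∫Ψ*·(−ħ² Ψ'') dx = 36.931, so ⟨p²⟩ = 36.931 / 1.2060.
⟨p²⟩ = 30.622.

30.6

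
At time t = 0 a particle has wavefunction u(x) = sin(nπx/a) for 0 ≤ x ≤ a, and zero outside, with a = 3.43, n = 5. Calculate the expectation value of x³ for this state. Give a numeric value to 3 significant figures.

⟨x³⟩ = ∫ x³·|u|² dx / ∫|u|² dx (integrals over the domain).
With sin²θ = (1 − cos2θ)/2 on 0 ≤ x ≤ a: ∫sin²(nπx/a) dx = a/2, ∫x·sin²(nπx/a) dx = a²/4, ∫x²·sin²(nπx/a) dx = a³·(1/6 − 1/(4n²π²)); higher powers xᵏ the same way, integrating xᵏ·cos(2nπx/a) by parts.
State is unnormalized: ∫|u|² dx = 1.7150, and ∫u*·x³·u dx = 17.091, so ⟨x³⟩ = 17.091 / 1.7150.
⟨x³⟩ = 9.9657.

9.97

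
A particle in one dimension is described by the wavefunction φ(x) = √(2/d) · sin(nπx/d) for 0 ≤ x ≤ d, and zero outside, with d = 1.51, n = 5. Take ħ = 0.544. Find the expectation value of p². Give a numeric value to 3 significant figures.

p² φ = −ħ² d²φ/dx²; ⟨p²⟩ = −ħ² ∫ φ*·φ'' dx.
d/dx sin(nπx/d) = (nπ/d)·cos(nπx/d) and d²/dx² sin(nπx/d) = −(nπ/d)²·sin(nπx/d); on 0 ≤ x ≤ d, ∫sin²(nπx/d) dx = d/2 and ∫sin(nπx/d)·cos(nπx/d) dx = 0.
⟨p²⟩ = 32.025.

32.0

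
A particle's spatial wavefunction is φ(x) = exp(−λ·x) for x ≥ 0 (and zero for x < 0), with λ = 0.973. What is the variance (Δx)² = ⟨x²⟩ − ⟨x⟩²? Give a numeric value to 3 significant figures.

0.264

Compute ⟨x⟩ and ⟨x²⟩ separately, then (Δx)² = ⟨x²⟩ − ⟨x⟩².
Every integrand reduces to terms xʲ·e^(−2λx) on [0, ∞); use ∫₀^∞ xʲ·e^(−2λx) dx = j!/(2λ)^(j+1).
Normalization: ∫|φ|² dx = 0.51387.
⟨x⟩ = 0.51387 and ⟨x²⟩ = 0.52813.
(Δx)² = 0.52813 − (0.51387)² = 0.26407.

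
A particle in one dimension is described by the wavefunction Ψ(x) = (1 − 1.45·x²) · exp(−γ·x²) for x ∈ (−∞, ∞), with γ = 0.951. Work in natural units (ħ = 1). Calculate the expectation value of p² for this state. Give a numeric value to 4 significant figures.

3.924

p² Ψ = −ħ² d²Ψ/dx²; ⟨p²⟩ = −ħ² ∫ Ψ*·Ψ'' dx / ∫|Ψ|² dx.
Expand each integrand as polynomial × e^(−2γx²) and use ∫x^(2j)·e^(−2γx²) dx = (2j−1)!!/(4γ)^j · √(π/(2γ)), odd powers → 0; here √(π/(2γ)) = 1.2852. Differentiate with the product rule, d/dx e^(−γx²) = −2γx·e^(−γx²).
State is unnormalized: ∫|Ψ|² dx = 0.86562, and ∫Ψ*·(−ħ² Ψ'') dx = 3.3971, so ⟨p²⟩ = 3.3971 / 0.86562.
⟨p²⟩ = 3.9244.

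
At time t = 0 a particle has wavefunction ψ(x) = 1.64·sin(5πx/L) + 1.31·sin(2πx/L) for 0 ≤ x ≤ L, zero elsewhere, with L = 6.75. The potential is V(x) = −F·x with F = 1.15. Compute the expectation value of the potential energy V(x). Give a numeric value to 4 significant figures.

-3.742

⟨V⟩ = ∫ V(x)·|ψ|² dx / ∫|ψ|² dx.
On 0 ≤ x ≤ L (j ≠ l): ∫sin²(jπx/L) dx = L/2, ∫sin(jπx/L)·sin(lπx/L) dx = 0; diagonal moments ∫x·sin²(jπx/L) dx = L²/4, ∫x²·sin²(jπx/L) dx = L³·(1/6 − 1/(4j²π²)); cross terms ∫x·sin(jπx/L)·sin(lπx/L) dx = 0 for j + l even and −4jlL²/(π²(j² − l²)²) for j + l odd, ∫x²·sin(jπx/L)·sin(lπx/L) dx = (−1)^(j+l)·4jlL³/(π²(j² − l²)²); higher powers the same way via product-to-sum and parts.
State is unnormalized: ∫|ψ|² dx = 14.869, and ∫ψ*·V(x)·ψ dx = -55.642, so ⟨V⟩ = -55.642 / 14.869.
⟨V⟩ = -3.7421.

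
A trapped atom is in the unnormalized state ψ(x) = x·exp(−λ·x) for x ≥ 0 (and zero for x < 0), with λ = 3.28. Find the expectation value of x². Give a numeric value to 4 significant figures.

⟨x²⟩ = ∫ x²·|ψ|² dx / ∫|ψ|² dx (integrals over the domain).
Every integrand reduces to terms xʲ·e^(−2λx) on [0, ∞); use ∫₀^∞ xʲ·e^(−2λx) dx = j!/(2λ)^(j+1).
State is unnormalized: ∫|ψ|² dx = 0.0070847, and ∫ψ*·x²·ψ dx = 0.0019756, so ⟨x²⟩ = 0.0019756 / 0.0070847.
⟨x²⟩ = 0.27885.

0.2789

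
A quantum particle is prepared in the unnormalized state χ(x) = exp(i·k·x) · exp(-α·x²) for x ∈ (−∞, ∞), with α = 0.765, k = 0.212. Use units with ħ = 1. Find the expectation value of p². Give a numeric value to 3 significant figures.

p² χ = −ħ² d²χ/dx²; ⟨p²⟩ = −ħ² ∫ χ*·χ'' dx / ∫|χ|² dx.
Gaussian moments: ∫x^(2j)·e^(−2αx²) dx = (2j−1)!!/(4α)^j · √(π/(2α)), odd powers integrate to 0; here √(π/(2α)) = 1.4329. Derivatives: χ′ = (ik − 2αx)·χ, χ″ = ((ik − 2αx)² − 2α)·χ; the odd-in-x pieces drop out.
State is unnormalized: ∫|χ|² dx = 1.4329, and ∫χ*·(−ħ² χ'') dx = 1.1606, so ⟨p²⟩ = 1.1606 / 1.4329.
⟨p²⟩ = 0.80994.

0.810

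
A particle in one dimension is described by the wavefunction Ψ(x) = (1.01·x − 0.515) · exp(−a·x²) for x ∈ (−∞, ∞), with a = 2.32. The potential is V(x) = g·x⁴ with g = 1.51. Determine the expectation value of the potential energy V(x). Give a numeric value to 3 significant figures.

0.114

⟨V⟩ = ∫ V(x)·|Ψ|² dx / ∫|Ψ|² dx.
Expand each integrand as polynomial × e^(−2ax²) and use ∫x^(2j)·e^(−2ax²) dx = (2j−1)!!/(4a)^j · √(π/(2a)), odd powers → 0; here √(π/(2a)) = 0.82284.
State is unnormalized: ∫|Ψ|² dx = 0.30869, and ∫Ψ*·V(x)·Ψ dx = 0.035269, so ⟨V⟩ = 0.035269 / 0.30869.
⟨V⟩ = 0.11425.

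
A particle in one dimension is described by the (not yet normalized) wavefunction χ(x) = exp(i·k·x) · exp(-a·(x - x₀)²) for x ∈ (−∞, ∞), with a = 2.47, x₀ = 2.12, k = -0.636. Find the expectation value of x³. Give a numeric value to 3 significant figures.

10.2

⟨x³⟩ = ∫ x³·|χ|² dx / ∫|χ|² dx (integrals over the domain).
Gaussian moments (u = x − x₀): ∫u^(2j)·e^(−2au²) du = (2j−1)!!/(4a)^j · √(π/(2a)), odd powers integrate to 0; here √(π/(2a)) = 0.79746.
State is unnormalized: ∫|χ|² dx = 0.79746, and ∫χ*·x³·χ dx = 8.1117, so ⟨x³⟩ = 8.1117 / 0.79746.
⟨x³⟩ = 10.172.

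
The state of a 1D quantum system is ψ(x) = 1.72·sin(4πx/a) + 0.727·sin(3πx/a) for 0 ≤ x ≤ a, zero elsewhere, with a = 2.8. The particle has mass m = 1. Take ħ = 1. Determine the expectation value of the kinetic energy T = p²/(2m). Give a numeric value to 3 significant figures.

T = −(ħ²/2m) d²/dx², so ⟨T⟩ = −(ħ²/2m) ∫ ψ*·ψ'' dx / ∫|ψ|² dx; with m = 1.
d²/dx² sin(jπx/a) = −(jπ/a)²·sin(jπx/a); on 0 ≤ x ≤ a, ∫sin²(jπx/a) dx = a/2 and ∫sin(jπx/a)·sin(lπx/a) dx = 0 for j ≠ l, so only diagonal terms survive in ∫|ψ|² and ∫ψ·ψ″; ∫ψ·ψ′ dx = [ψ²/2] between the walls = 0.
State is unnormalized: ∫|ψ|² dx = 4.8817, and ∫ψ*·(−ħ²/2m · ψ'') dx = 45.903, so ⟨T⟩ = 45.903 / 4.8817.
⟨T⟩ = 9.4032.

9.40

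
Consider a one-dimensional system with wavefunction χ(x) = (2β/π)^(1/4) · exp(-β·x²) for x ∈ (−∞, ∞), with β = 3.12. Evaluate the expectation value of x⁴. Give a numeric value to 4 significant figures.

0.01926

⟨x⁴⟩ = ∫ x⁴·|χ|² dx (integrals over the domain).
Gaussian moments: ∫x^(2j)·e^(−2βx²) dx = (2j−1)!!/(4β)^j · √(π/(2β)), odd powers integrate to 0; here √(π/(2β)) = 0.70955.
⟨x⁴⟩ = 0.019262.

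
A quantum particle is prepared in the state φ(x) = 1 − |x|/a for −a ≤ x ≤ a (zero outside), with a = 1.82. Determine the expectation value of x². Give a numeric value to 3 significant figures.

0.331

⟨x²⟩ = ∫ x²·|φ|² dx / ∫|φ|² dx (integrals over the domain).
φ is even, so ∫ over [−a, a] = 2∫₀ᵃ with φ = 1 − x/a there: ∫₀ᵃ (1 − x/a)² dx = a/3, ∫₀ᵃ x²(1 − x/a)² dx = a³/30, ∫₀ᵃ x⁴(1 − x/a)² dx = a⁵/105.
State is unnormalized: ∫|φ|² dx = 1.2133, and ∫φ*·x²·φ dx = 0.40190, so ⟨x²⟩ = 0.40190 / 1.2133.
⟨x²⟩ = 0.33124.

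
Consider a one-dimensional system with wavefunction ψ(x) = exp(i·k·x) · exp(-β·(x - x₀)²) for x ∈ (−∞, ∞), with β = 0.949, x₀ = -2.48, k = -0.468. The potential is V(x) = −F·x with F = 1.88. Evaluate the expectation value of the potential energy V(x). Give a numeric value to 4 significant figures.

⟨V⟩ = ∫ V(x)·|ψ|² dx / ∫|ψ|² dx.
Gaussian moments (u = x − x₀): ∫u^(2j)·e^(−2βu²) du = (2j−1)!!/(4β)^j · √(π/(2β)), odd powers integrate to 0; here √(π/(2β)) = 1.2866.
State is unnormalized: ∫|ψ|² dx = 1.2866, and ∫ψ*·V(x)·ψ dx = 5.9984, so ⟨V⟩ = 5.9984 / 1.2866.
⟨V⟩ = 4.6624.

4.662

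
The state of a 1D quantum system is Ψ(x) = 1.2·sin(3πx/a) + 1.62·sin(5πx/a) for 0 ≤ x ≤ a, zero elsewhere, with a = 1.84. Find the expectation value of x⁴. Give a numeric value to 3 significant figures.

3.09

⟨x⁴⟩ = ∫ x⁴·|Ψ|² dx / ∫|Ψ|² dx (integrals over the domain).
On 0 ≤ x ≤ a (j ≠ l): ∫sin²(jπx/a) dx = a/2, ∫sin(jπx/a)·sin(lπx/a) dx = 0; diagonal moments ∫x·sin²(jπx/a) dx = a²/4, ∫x²·sin²(jπx/a) dx = a³·(1/6 − 1/(4j²π²)); cross terms ∫x·sin(jπx/a)·sin(lπx/a) dx = 0 for j + l even and −4jla²/(π²(j² − l²)²) for j + l odd, ∫x²·sin(jπx/a)·sin(lπx/a) dx = (−1)^(j+l)·4jla³/(π²(j² − l²)²); higher powers the same way via product-to-sum and parts.
State is unnormalized: ∫|Ψ|² dx = 3.7392, and ∫Ψ*·x⁴·Ψ dx = 11.558, so ⟨x⁴⟩ = 11.558 / 3.7392.
⟨x⁴⟩ = 3.0910.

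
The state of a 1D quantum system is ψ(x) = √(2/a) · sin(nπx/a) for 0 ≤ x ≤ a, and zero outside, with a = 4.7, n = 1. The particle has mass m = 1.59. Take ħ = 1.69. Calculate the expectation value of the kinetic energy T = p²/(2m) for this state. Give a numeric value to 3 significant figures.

0.401

T = −(ħ²/2m) d²/dx², so ⟨T⟩ = −(ħ²/2m) ∫ ψ*·ψ'' dx; with m = 1.59.
d/dx sin(nπx/a) = (nπ/a)·cos(nπx/a) and d²/dx² sin(nπx/a) = −(nπ/a)²·sin(nπx/a); on 0 ≤ x ≤ a, ∫sin²(nπx/a) dx = a/2 and ∫sin(nπx/a)·cos(nπx/a) dx = 0.
⟨T⟩ = 0.40128.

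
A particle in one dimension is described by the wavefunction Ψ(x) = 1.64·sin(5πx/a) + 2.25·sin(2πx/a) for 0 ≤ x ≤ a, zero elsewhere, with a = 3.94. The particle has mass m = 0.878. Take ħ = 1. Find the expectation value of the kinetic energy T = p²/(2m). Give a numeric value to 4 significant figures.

4.086

T = −(ħ²/2m) d²/dx², so ⟨T⟩ = −(ħ²/2m) ∫ Ψ*·Ψ'' dx / ∫|Ψ|² dx; with m = 0.878.
d²/dx² sin(jπx/a) = −(jπ/a)²·sin(jπx/a); on 0 ≤ x ≤ a, ∫sin²(jπx/a) dx = a/2 and ∫sin(jπx/a)·sin(lπx/a) dx = 0 for j ≠ l, so only diagonal terms survive in ∫|Ψ|² and ∫Ψ·Ψ″; ∫Ψ·Ψ′ dx = [Ψ²/2] between the walls = 0.
State is unnormalized: ∫|Ψ|² dx = 15.272, and ∫Ψ*·(−ħ²/2m · Ψ'') dx = 62.403, so ⟨T⟩ = 62.403 / 15.272.
⟨T⟩ = 4.0862.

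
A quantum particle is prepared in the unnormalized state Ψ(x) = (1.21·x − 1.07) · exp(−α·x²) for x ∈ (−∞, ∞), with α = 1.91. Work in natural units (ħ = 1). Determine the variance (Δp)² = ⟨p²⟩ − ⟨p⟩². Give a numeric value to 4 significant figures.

Compute ⟨p⟩ and ⟨p²⟩ separately; (Δp)² = ⟨p²⟩ − ⟨p⟩².
Expand each integrand as polynomial × e^(−2αx²) and use ∫x^(2j)·e^(−2αx²) dx = (2j−1)!!/(4α)^j · √(π/(2α)), odd powers → 0; here √(π/(2α)) = 0.90687. Differentiate with the product rule, d/dx e^(−αx²) = −2αx·e^(−αx²).
Normalization: ∫|Ψ|² dx = 1.2121.
⟨p⟩ = 0.0000 and ⟨p²⟩ = 2.4577.
(Δp)² = 2.4577 − (0.0000)² = 2.4577.

2.458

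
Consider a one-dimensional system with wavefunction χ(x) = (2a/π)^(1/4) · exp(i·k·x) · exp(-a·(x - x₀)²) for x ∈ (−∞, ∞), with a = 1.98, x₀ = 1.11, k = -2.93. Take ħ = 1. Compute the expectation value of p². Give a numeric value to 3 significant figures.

p² χ = −ħ² d²χ/dx²; ⟨p²⟩ = −ħ² ∫ χ*·χ'' dx.
Gaussian moments (u = x − x₀): ∫u^(2j)·e^(−2au²) du = (2j−1)!!/(4a)^j · √(π/(2a)), odd powers integrate to 0; here √(π/(2a)) = 0.89069. Derivatives: χ′ = (ik − 2au)·χ, χ″ = ((ik − 2au)² − 2a)·χ; the odd-in-u pieces drop out.
⟨p²⟩ = 10.565.

10.6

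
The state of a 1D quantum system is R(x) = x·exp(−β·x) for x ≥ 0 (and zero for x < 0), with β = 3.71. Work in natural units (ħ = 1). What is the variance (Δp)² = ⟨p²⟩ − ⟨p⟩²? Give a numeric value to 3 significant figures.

13.8

Compute ⟨p⟩ and ⟨p²⟩ separately; (Δp)² = ⟨p²⟩ − ⟨p⟩².
Differentiate x·exp(−β·x) with the product rule; every integrand then reduces to terms xʲ·e^(−2βx) on [0, ∞), with ∫₀^∞ xʲ·e^(−2βx) dx = j!/(2β)^(j+1).
Normalization: ∫|R|² dx = 0.0048957.
⟨p⟩ = 0.0000 and ⟨p²⟩ = 13.764.
(Δp)² = 13.764 − (0.0000)² = 13.764.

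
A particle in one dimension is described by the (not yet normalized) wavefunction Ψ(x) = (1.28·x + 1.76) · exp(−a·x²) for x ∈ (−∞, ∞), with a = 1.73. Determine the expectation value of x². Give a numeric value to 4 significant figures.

⟨x²⟩ = ∫ x²·|Ψ|² dx / ∫|Ψ|² dx (integrals over the domain).
Expand each integrand as polynomial × e^(−2ax²) and use ∫x^(2j)·e^(−2ax²) dx = (2j−1)!!/(4a)^j · √(π/(2a)), odd powers → 0; here √(π/(2a)) = 0.95288.
State is unnormalized: ∫|Ψ|² dx = 3.1772, and ∫Ψ*·x²·Ψ dx = 0.52434, so ⟨x²⟩ = 0.52434 / 3.1772.
⟨x²⟩ = 0.16503.

0.1650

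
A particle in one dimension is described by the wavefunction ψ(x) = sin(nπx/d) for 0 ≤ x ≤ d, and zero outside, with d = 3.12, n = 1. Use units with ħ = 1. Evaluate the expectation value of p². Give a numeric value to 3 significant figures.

1.01

p² ψ = −ħ² d²ψ/dx²; ⟨p²⟩ = −ħ² ∫ ψ*·ψ'' dx / ∫|ψ|² dx.
d/dx sin(nπx/d) = (nπ/d)·cos(nπx/d) and d²/dx² sin(nπx/d) = −(nπ/d)²·sin(nπx/d); on 0 ≤ x ≤ d, ∫sin²(nπx/d) dx = d/2 and ∫sin(nπx/d)·cos(nπx/d) dx = 0.
State is unnormalized: ∫|ψ|² dx = 1.5600, and ∫ψ*·(−ħ² ψ'') dx = 1.5817, so ⟨p²⟩ = 1.5817 / 1.5600.
⟨p²⟩ = 1.0139.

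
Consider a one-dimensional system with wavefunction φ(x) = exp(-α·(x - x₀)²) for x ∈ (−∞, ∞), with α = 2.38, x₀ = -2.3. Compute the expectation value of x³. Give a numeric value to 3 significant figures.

-12.9

⟨x³⟩ = ∫ x³·|φ|² dx / ∫|φ|² dx (integrals over the domain).
Gaussian moments (u = x − x₀): ∫u^(2j)·e^(−2αu²) du = (2j−1)!!/(4α)^j · √(π/(2α)), odd powers integrate to 0; here √(π/(2α)) = 0.81240.
State is unnormalized: ∫|φ|² dx = 0.81240, and ∫φ*·x³·φ dx = -10.473, so ⟨x³⟩ = -10.473 / 0.81240.
⟨x³⟩ = -12.892.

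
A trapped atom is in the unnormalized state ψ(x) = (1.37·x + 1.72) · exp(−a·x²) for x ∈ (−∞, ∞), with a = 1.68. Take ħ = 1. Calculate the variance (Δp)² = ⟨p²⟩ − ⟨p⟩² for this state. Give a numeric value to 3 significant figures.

1.97

Compute ⟨p⟩ and ⟨p²⟩ separately; (Δp)² = ⟨p²⟩ − ⟨p⟩².
Expand each integrand as polynomial × e^(−2ax²) and use ∫x^(2j)·e^(−2ax²) dx = (2j−1)!!/(4a)^j · √(π/(2a)), odd powers → 0; here √(π/(2a)) = 0.96695. Differentiate with the product rule, d/dx e^(−ax²) = −2ax·e^(−ax²).
Normalization: ∫|ψ|² dx = 3.1307.
⟨p⟩ = 0.0000 and ⟨p²⟩ = 1.9699.
(Δp)² = 1.9699 − (0.0000)² = 1.9699.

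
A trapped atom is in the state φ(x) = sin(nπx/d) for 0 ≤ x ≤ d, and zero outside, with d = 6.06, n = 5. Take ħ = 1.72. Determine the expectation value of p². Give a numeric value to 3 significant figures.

p² φ = −ħ² d²φ/dx²; ⟨p²⟩ = −ħ² ∫ φ*·φ'' dx / ∫|φ|² dx.
d/dx sin(nπx/d) = (nπ/d)·cos(nπx/d) and d²/dx² sin(nπx/d) = −(nπ/d)²·sin(nπx/d); on 0 ≤ x ≤ d, ∫sin²(nπx/d) dx = d/2 and ∫sin(nπx/d)·cos(nπx/d) dx = 0.
State is unnormalized: ∫|φ|² dx = 3.0300, and ∫φ*·(−ħ² φ'') dx = 60.227, so ⟨p²⟩ = 60.227 / 3.0300.
⟨p²⟩ = 19.877.

19.9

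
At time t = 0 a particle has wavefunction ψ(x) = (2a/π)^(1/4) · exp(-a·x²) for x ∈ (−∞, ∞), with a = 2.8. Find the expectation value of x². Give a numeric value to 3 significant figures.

0.0893

⟨x²⟩ = ∫ x²·|ψ|² dx (integrals over the domain).
Gaussian moments: ∫x^(2j)·e^(−2ax²) dx = (2j−1)!!/(4a)^j · √(π/(2a)), odd powers integrate to 0; here √(π/(2a)) = 0.74900.
⟨x²⟩ = 0.089286.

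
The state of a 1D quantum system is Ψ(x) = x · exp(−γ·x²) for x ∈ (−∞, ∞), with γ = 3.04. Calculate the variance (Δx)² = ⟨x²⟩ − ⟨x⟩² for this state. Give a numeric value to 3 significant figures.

0.247

Compute ⟨x⟩ and ⟨x²⟩ separately, then (Δx)² = ⟨x²⟩ − ⟨x⟩².
Expand each integrand as polynomial × e^(−2γx²) and use ∫x^(2j)·e^(−2γx²) dx = (2j−1)!!/(4γ)^j · √(π/(2γ)), odd powers → 0; here √(π/(2γ)) = 0.71882.
Normalization: ∫|Ψ|² dx = 0.059114.
⟨x⟩ = 0.0000 and ⟨x²⟩ = 0.24671.
(Δx)² = 0.24671 − (0.0000)² = 0.24671.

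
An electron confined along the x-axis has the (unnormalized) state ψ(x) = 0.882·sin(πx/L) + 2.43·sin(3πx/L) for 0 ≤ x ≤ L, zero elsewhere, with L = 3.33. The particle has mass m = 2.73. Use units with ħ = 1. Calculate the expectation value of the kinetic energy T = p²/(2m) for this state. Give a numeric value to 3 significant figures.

1.32

T = −(ħ²/2m) d²/dx², so ⟨T⟩ = −(ħ²/2m) ∫ ψ*·ψ'' dx / ∫|ψ|² dx; with m = 2.73.
d²/dx² sin(jπx/L) = −(jπ/L)²·sin(jπx/L); on 0 ≤ x ≤ L, ∫sin²(jπx/L) dx = L/2 and ∫sin(jπx/L)·sin(lπx/L) dx = 0 for j ≠ l, so only diagonal terms survive in ∫|ψ|² and ∫ψ·ψ″; ∫ψ·ψ′ dx = [ψ²/2] between the walls = 0.
State is unnormalized: ∫|ψ|² dx = 11.127, and ∫ψ*·(−ħ²/2m · ψ'') dx = 14.635, so ⟨T⟩ = 14.635 / 11.127.
⟨T⟩ = 1.3153.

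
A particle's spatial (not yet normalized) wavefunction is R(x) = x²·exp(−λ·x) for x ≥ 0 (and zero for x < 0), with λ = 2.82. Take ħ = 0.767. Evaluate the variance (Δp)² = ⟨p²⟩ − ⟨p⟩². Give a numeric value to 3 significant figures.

1.56

Compute ⟨p⟩ and ⟨p²⟩ separately; (Δp)² = ⟨p²⟩ − ⟨p⟩².
Differentiate x²·exp(−λ·x) with the product rule; every integrand then reduces to terms xʲ·e^(−2λx) on [0, ∞), with ∫₀^∞ xʲ·e^(−2λx) dx = j!/(2λ)^(j+1).
Normalization: ∫|R|² dx = 0.0042055.
⟨p⟩ = 0.0000 and ⟨p²⟩ = 1.5594.
(Δp)² = 1.5594 − (0.0000)² = 1.5594.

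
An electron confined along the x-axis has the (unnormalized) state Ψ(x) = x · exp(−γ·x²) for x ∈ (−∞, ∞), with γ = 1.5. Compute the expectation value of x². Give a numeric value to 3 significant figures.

⟨x²⟩ = ∫ x²·|Ψ|² dx / ∫|Ψ|² dx (integrals over the domain).
Expand each integrand as polynomial × e^(−2γx²) and use ∫x^(2j)·e^(−2γx²) dx = (2j−1)!!/(4γ)^j · √(π/(2γ)), odd powers → 0; here √(π/(2γ)) = 1.0233.
State is unnormalized: ∫|Ψ|² dx = 0.17055, and ∫Ψ*·x²·Ψ dx = 0.085277, so ⟨x²⟩ = 0.085277 / 0.17055.
⟨x²⟩ = 0.50000.

0.500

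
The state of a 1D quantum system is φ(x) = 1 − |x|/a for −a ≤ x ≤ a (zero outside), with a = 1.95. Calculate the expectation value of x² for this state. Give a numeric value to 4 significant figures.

0.3803

⟨x²⟩ = ∫ x²·|φ|² dx / ∫|φ|² dx (integrals over the domain).
φ is even, so ∫ over [−a, a] = 2∫₀ᵃ with φ = 1 − x/a there: ∫₀ᵃ (1 − x/a)² dx = a/3, ∫₀ᵃ x²(1 − x/a)² dx = a³/30, ∫₀ᵃ x⁴(1 − x/a)² dx = a⁵/105.
State is unnormalized: ∫|φ|² dx = 1.3000, and ∫φ*·x²·φ dx = 0.49433, so ⟨x²⟩ = 0.49433 / 1.3000.
⟨x²⟩ = 0.38025.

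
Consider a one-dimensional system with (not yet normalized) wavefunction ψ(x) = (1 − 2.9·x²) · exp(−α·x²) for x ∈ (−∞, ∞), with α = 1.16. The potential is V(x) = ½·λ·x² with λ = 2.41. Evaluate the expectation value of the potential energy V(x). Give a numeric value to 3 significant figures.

0.876

⟨V⟩ = ∫ V(x)·|ψ|² dx / ∫|ψ|² dx.
Expand each integrand as polynomial × e^(−2αx²) and use ∫x^(2j)·e^(−2αx²) dx = (2j−1)!!/(4α)^j · √(π/(2α)), odd powers → 0; here √(π/(2α)) = 1.1637.
State is unnormalized: ∫|ψ|² dx = 1.0728, and ∫ψ*·V(x)·ψ dx = 0.93967, so ⟨V⟩ = 0.93967 / 1.0728.
⟨V⟩ = 0.87593.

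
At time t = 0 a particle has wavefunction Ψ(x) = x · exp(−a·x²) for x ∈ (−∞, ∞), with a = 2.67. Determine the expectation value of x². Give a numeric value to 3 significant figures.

⟨x²⟩ = ∫ x²·|Ψ|² dx / ∫|Ψ|² dx (integrals over the domain).
Expand each integrand as polynomial × e^(−2ax²) and use ∫x^(2j)·e^(−2ax²) dx = (2j−1)!!/(4a)^j · √(π/(2a)), odd powers → 0; here √(π/(2a)) = 0.76702.
State is unnormalized: ∫|Ψ|² dx = 0.071818, and ∫Ψ*·x²·Ψ dx = 0.020174, so ⟨x²⟩ = 0.020174 / 0.071818.
⟨x²⟩ = 0.28090.

0.281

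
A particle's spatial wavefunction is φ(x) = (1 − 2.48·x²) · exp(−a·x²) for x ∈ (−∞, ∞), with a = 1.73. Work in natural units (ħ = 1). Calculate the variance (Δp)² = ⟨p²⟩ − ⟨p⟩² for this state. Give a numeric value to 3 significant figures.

Compute ⟨p⟩ and ⟨p²⟩ separately; (Δp)² = ⟨p²⟩ − ⟨p⟩².
Expand each integrand as polynomial × e^(−2ax²) and use ∫x^(2j)·e^(−2ax²) dx = (2j−1)!!/(4a)^j · √(π/(2a)), odd powers → 0; here √(π/(2a)) = 0.95288. Differentiate with the product rule, d/dx e^(−ax²) = −2ax·e^(−ax²).
Normalization: ∫|φ|² dx = 0.63704.
⟨p⟩ = 0.0000 and ⟨p²⟩ = 6.7690.
(Δp)² = 6.7690 − (0.0000)² = 6.7690.

6.77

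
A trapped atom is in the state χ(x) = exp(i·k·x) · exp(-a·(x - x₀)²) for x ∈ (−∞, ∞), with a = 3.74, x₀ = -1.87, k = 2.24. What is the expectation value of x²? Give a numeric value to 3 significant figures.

⟨x²⟩ = ∫ x²·|χ|² dx / ∫|χ|² dx (integrals over the domain).
Gaussian moments (u = x − x₀): ∫u^(2j)·e^(−2au²) du = (2j−1)!!/(4a)^j · √(π/(2a)), odd powers integrate to 0; here √(π/(2a)) = 0.64807.
State is unnormalized: ∫|χ|² dx = 0.64807, and ∫χ*·x²·χ dx = 2.3096, so ⟨x²⟩ = 2.3096 / 0.64807.
⟨x²⟩ = 3.5637.

3.56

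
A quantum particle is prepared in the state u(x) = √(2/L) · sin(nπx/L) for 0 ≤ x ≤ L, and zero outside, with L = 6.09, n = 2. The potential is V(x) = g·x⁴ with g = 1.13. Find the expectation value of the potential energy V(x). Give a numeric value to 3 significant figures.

273.

⟨V⟩ = ∫ V(x)·|u|² dx.
With sin²θ = (1 − cos2θ)/2 on 0 ≤ x ≤ L: ∫sin²(nπx/L) dx = L/2, ∫x·sin²(nπx/L) dx = L²/4, ∫x²·sin²(nπx/L) dx = L³·(1/6 − 1/(4n²π²)); higher powers xᵏ the same way, integrating xᵏ·cos(2nπx/L) by parts.
⟨V⟩ = 272.99.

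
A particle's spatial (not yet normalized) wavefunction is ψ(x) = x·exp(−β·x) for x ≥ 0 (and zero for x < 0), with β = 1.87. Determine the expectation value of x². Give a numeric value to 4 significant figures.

0.8579

⟨x²⟩ = ∫ x²·|ψ|² dx / ∫|ψ|² dx (integrals over the domain).
Every integrand reduces to terms xʲ·e^(−2βx) on [0, ∞); use ∫₀^∞ xʲ·e^(−2βx) dx = j!/(2β)^(j+1).
State is unnormalized: ∫|ψ|² dx = 0.038231, and ∫ψ*·x²·ψ dx = 0.032798, so ⟨x²⟩ = 0.032798 / 0.038231.
⟨x²⟩ = 0.85790.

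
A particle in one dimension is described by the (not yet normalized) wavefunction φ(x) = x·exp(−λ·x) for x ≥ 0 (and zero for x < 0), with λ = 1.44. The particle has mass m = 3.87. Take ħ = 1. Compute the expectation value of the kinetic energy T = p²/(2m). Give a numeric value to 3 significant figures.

T = −(ħ²/2m) d²/dx², so ⟨T⟩ = −(ħ²/2m) ∫ φ*·φ'' dx / ∫|φ|² dx; with m = 3.87.
Differentiate x·exp(−λ·x) with the product rule; every integrand then reduces to terms xʲ·e^(−2λx) on [0, ∞), with ∫₀^∞ xʲ·e^(−2λx) dx = j!/(2λ)^(j+1).
State is unnormalized: ∫|φ|² dx = 0.083724, and ∫φ*·(−ħ²/2m · φ'') dx = 0.022430, so ⟨T⟩ = 0.022430 / 0.083724.
⟨T⟩ = 0.26791.

0.268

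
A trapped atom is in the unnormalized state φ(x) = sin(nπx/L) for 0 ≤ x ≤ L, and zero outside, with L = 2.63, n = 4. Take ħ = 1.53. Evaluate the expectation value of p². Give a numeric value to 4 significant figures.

53.44

p² φ = −ħ² d²φ/dx²; ⟨p²⟩ = −ħ² ∫ φ*·φ'' dx / ∫|φ|² dx.
d/dx sin(nπx/L) = (nπ/L)·cos(nπx/L) and d²/dx² sin(nπx/L) = −(nπ/L)²·sin(nπx/L); on 0 ≤ x ≤ L, ∫sin²(nπx/L) dx = L/2 and ∫sin(nπx/L)·cos(nπx/L) dx = 0.
State is unnormalized: ∫|φ|² dx = 1.3150, and ∫φ*·(−ħ² φ'') dx = 70.278, so ⟨p²⟩ = 70.278 / 1.3150.
⟨p²⟩ = 53.443.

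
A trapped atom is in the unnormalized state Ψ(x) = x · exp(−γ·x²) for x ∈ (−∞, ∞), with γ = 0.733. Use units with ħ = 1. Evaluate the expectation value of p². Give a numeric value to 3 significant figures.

p² Ψ = −ħ² d²Ψ/dx²; ⟨p²⟩ = −ħ² ∫ Ψ*·Ψ'' dx / ∫|Ψ|² dx.
Expand each integrand as polynomial × e^(−2γx²) and use ∫x^(2j)·e^(−2γx²) dx = (2j−1)!!/(4γ)^j · √(π/(2γ)), odd powers → 0; here √(π/(2γ)) = 1.4639. Differentiate with the product rule, d/dx e^(−γx²) = −2γx·e^(−γx²).
State is unnormalized: ∫|Ψ|² dx = 0.49928, and ∫Ψ*·(−ħ² Ψ'') dx = 1.0979, so ⟨p²⟩ = 1.0979 / 0.49928.
⟨p²⟩ = 2.1990.

2.20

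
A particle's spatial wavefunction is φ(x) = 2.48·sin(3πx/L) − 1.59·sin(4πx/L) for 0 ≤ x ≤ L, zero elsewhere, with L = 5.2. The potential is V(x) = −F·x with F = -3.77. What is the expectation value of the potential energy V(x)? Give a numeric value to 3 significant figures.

⟨V⟩ = ∫ V(x)·|φ|² dx / ∫|φ|² dx.
On 0 ≤ x ≤ L (j ≠ l): ∫sin²(jπx/L) dx = L/2, ∫sin(jπx/L)·sin(lπx/L) dx = 0; diagonal moments ∫x·sin²(jπx/L) dx = L²/4, ∫x²·sin²(jπx/L) dx = L³·(1/6 − 1/(4j²π²)); cross terms ∫x·sin(jπx/L)·sin(lπx/L) dx = 0 for j + l even and −4jlL²/(π²(j² − l²)²) for j + l odd, ∫x²·sin(jπx/L)·sin(lπx/L) dx = (−1)^(j+l)·4jlL³/(π²(j² − l²)²); higher powers the same way via product-to-sum and parts.
State is unnormalized: ∫|φ|² dx = 22.564, and ∫φ*·V(x)·φ dx = 300.97, so ⟨V⟩ = 300.97 / 22.564.
⟨V⟩ = 13.338.

13.3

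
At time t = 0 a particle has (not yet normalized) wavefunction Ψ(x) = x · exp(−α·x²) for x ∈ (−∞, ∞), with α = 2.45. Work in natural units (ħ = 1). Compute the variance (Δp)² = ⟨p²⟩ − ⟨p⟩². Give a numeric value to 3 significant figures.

7.35

Compute ⟨p⟩ and ⟨p²⟩ separately; (Δp)² = ⟨p²⟩ − ⟨p⟩².
Expand each integrand as polynomial × e^(−2αx²) and use ∫x^(2j)·e^(−2αx²) dx = (2j−1)!!/(4α)^j · √(π/(2α)), odd powers → 0; here √(π/(2α)) = 0.80071. Differentiate with the product rule, d/dx e^(−αx²) = −2αx·e^(−αx²).
Normalization: ∫|Ψ|² dx = 0.081705.
⟨p⟩ = 0.0000 and ⟨p²⟩ = 7.3500.
(Δp)² = 7.3500 − (0.0000)² = 7.3500.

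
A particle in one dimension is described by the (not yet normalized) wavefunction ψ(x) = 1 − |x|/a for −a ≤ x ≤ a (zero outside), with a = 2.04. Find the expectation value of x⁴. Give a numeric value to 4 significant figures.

0.4948

⟨x⁴⟩ = ∫ x⁴·|ψ|² dx / ∫|ψ|² dx (integrals over the domain).
ψ is even, so ∫ over [−a, a] = 2∫₀ᵃ with ψ = 1 − x/a there: ∫₀ᵃ (1 − x/a)² dx = a/3, ∫₀ᵃ x²(1 − x/a)² dx = a³/30, ∫₀ᵃ x⁴(1 − x/a)² dx = a⁵/105.
State is unnormalized: ∫|ψ|² dx = 1.3600, and ∫ψ*·x⁴·ψ dx = 0.67296, so ⟨x⁴⟩ = 0.67296 / 1.3600.
⟨x⁴⟩ = 0.49483.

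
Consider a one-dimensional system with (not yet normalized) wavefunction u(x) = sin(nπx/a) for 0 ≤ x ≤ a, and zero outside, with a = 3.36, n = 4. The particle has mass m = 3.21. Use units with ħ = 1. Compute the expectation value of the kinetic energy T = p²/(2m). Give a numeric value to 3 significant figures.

2.18

T = −(ħ²/2m) d²/dx², so ⟨T⟩ = −(ħ²/2m) ∫ u*·u'' dx / ∫|u|² dx; with m = 3.21.
d/dx sin(nπx/a) = (nπ/a)·cos(nπx/a) and d²/dx² sin(nπx/a) = −(nπ/a)²·sin(nπx/a); on 0 ≤ x ≤ a, ∫sin²(nπx/a) dx = a/2 and ∫sin(nπx/a)·cos(nπx/a) dx = 0.
State is unnormalized: ∫|u|² dx = 1.6800, and ∫u*·(−ħ²/2m · u'') dx = 3.6603, so ⟨T⟩ = 3.6603 / 1.6800.
⟨T⟩ = 2.1787.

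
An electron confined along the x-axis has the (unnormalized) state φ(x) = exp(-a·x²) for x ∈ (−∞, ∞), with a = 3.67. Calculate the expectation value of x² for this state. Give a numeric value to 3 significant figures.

0.0681

⟨x²⟩ = ∫ x²·|φ|² dx / ∫|φ|² dx (integrals over the domain).
Gaussian moments: ∫x^(2j)·e^(−2ax²) dx = (2j−1)!!/(4a)^j · √(π/(2a)), odd powers integrate to 0; here √(π/(2a)) = 0.65422.
State is unnormalized: ∫|φ|² dx = 0.65422, and ∫φ*·x²·φ dx = 0.044566, so ⟨x²⟩ = 0.044566 / 0.65422.
⟨x²⟩ = 0.068120.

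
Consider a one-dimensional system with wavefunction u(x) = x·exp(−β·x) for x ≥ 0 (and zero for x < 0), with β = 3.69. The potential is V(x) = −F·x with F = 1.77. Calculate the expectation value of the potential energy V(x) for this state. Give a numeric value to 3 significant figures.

⟨V⟩ = ∫ V(x)·|u|² dx / ∫|u|² dx.
Every integrand reduces to terms xʲ·e^(−2βx) on [0, ∞); use ∫₀^∞ xʲ·e^(−2βx) dx = j!/(2β)^(j+1).
State is unnormalized: ∫|u|² dx = 0.0049758, and ∫u*·V(x)·u dx = -0.0035801, so ⟨V⟩ = -0.0035801 / 0.0049758.
⟨V⟩ = -0.71951.

-0.720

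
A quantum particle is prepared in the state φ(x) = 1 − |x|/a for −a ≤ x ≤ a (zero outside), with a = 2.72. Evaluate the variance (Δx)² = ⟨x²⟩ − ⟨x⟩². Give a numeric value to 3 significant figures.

0.740

Compute ⟨x⟩ and ⟨x²⟩ separately, then (Δx)² = ⟨x²⟩ − ⟨x⟩².
φ is even, so ∫ over [−a, a] = 2∫₀ᵃ with φ = 1 − x/a there: ∫₀ᵃ (1 − x/a)² dx = a/3, ∫₀ᵃ x²(1 − x/a)² dx = a³/30, ∫₀ᵃ x⁴(1 − x/a)² dx = a⁵/105.
Normalization: ∫|φ|² dx = 1.8133.
⟨x⟩ = 0.0000 and ⟨x²⟩ = 0.73984.
(Δx)² = 0.73984 − (0.0000)² = 0.73984.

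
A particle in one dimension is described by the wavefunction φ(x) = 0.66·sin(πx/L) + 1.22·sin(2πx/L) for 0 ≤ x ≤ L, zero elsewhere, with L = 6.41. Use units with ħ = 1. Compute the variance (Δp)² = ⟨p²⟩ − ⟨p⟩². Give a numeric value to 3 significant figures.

Compute ⟨p⟩ and ⟨p²⟩ separately; (Δp)² = ⟨p²⟩ − ⟨p⟩².
d²/dx² sin(jπx/L) = −(jπ/L)²·sin(jπx/L); on 0 ≤ x ≤ L, ∫sin²(jπx/L) dx = L/2 and ∫sin(jπx/L)·sin(lπx/L) dx = 0 for j ≠ l, so only diagonal terms survive in ∫|φ|² and ∫φ·φ″; ∫φ·φ′ dx = [φ²/2] between the walls = 0.
Normalization: ∫|φ|² dx = 6.1664.
⟨p⟩ = 0.0000 and ⟨p²⟩ = 0.79767.
(Δp)² = 0.79767 − (0.0000)² = 0.79767.

0.798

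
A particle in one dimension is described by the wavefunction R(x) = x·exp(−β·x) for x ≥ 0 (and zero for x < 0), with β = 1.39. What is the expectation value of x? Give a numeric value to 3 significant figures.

1.08

⟨x⟩ = ∫ x·|R|² dx / ∫|R|² dx (integrals over the domain).
Every integrand reduces to terms xʲ·e^(−2βx) on [0, ∞); use ∫₀^∞ xʲ·e^(−2βx) dx = j!/(2β)^(j+1).
State is unnormalized: ∫|R|² dx = 0.093088, and ∫R*·x·R dx = 0.10046, so ⟨x⟩ = 0.10046 / 0.093088.
⟨x⟩ = 1.0791.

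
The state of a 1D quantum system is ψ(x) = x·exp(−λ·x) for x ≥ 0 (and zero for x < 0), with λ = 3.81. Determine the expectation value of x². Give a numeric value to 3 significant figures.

⟨x²⟩ = ∫ x²·|ψ|² dx / ∫|ψ|² dx (integrals over the domain).
Every integrand reduces to terms xʲ·e^(−2λx) on [0, ∞); use ∫₀^∞ xʲ·e^(−2λx) dx = j!/(2λ)^(j+1).
State is unnormalized: ∫|ψ|² dx = 0.0045203, and ∫ψ*·x²·ψ dx = 0.00093419, so ⟨x²⟩ = 0.00093419 / 0.0045203.
⟨x²⟩ = 0.20667.

0.207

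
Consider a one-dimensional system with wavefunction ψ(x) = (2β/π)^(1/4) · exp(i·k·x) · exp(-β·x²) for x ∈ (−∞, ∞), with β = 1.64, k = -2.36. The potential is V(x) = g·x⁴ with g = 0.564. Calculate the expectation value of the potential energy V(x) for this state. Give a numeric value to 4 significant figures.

⟨V⟩ = ∫ V(x)·|ψ|² dx.
Gaussian moments: ∫x^(2j)·e^(−2βx²) dx = (2j−1)!!/(4β)^j · √(π/(2β)), odd powers integrate to 0; here √(π/(2β)) = 0.97867.
⟨V⟩ = 0.039318.

0.03932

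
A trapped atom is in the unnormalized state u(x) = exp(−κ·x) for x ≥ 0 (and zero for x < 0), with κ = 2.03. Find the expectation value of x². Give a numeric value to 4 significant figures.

⟨x²⟩ = ∫ x²·|u|² dx / ∫|u|² dx (integrals over the domain).
Every integrand reduces to terms xʲ·e^(−2κx) on [0, ∞); use ∫₀^∞ xʲ·e^(−2κx) dx = j!/(2κ)^(j+1).
State is unnormalized: ∫|u|² dx = 0.24631, and ∫u*·x²·u dx = 0.029885, so ⟨x²⟩ = 0.029885 / 0.24631.
⟨x²⟩ = 0.12133.

0.1213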